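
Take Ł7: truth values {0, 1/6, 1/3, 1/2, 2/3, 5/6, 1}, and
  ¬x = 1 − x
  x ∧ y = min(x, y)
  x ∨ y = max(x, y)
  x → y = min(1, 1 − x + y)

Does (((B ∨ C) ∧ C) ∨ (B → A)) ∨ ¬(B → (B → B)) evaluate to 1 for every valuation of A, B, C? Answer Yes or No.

No

Counterexample: take A = 0, B = 1/6, C = 0.
B ∨ C = 1/6 ∨ 0 = 1/6
(B ∨ C) ∧ C = 1/6 ∧ 0 = 0
B → A = 1/6 → 0 = 5/6
((B ∨ C) ∧ C) ∨ (B → A) = 0 ∨ 5/6 = 5/6
B → B = 1/6 → 1/6 = 1
B → (B → B) = 1/6 → 1 = 1
¬(B → (B → B)) = ¬1 = 0
(((B ∨ C) ∧ C) ∨ (B → A)) ∨ ¬(B → (B → B)) = 5/6 ∨ 0 = 5/6
This gives 5/6 ≠ 1.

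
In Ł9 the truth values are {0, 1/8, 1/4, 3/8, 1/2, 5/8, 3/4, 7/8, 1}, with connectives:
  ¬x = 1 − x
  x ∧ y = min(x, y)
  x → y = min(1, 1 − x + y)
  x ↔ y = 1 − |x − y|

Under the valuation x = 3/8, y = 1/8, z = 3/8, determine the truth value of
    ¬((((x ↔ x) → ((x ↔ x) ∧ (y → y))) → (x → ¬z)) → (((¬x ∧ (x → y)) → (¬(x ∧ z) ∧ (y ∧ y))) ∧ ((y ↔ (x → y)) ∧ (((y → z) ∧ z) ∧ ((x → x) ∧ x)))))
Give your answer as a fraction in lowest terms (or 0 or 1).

x ↔ x = 3/8 ↔ 3/8 = 1
x ↔ x = 3/8 ↔ 3/8 = 1
y → y = 1/8 → 1/8 = 1
(x ↔ x) ∧ (y → y) = 1 ∧ 1 = 1
(x ↔ x) → ((x ↔ x) ∧ (y → y)) = 1 → 1 = 1
¬z = ¬3/8 = 5/8
x → ¬z = 3/8 → 5/8 = 1
((x ↔ x) → ((x ↔ x) ∧ (y → y))) → (x → ¬z) = 1 → 1 = 1
¬x = ¬3/8 = 5/8
x → y = 3/8 → 1/8 = 3/4
¬x ∧ (x → y) = 5/8 ∧ 3/4 = 5/8
x ∧ z = 3/8 ∧ 3/8 = 3/8
¬(x ∧ z) = ¬3/8 = 5/8
y ∧ y = 1/8 ∧ 1/8 = 1/8
¬(x ∧ z) ∧ (y ∧ y) = 5/8 ∧ 1/8 = 1/8
(¬x ∧ (x → y)) → (¬(x ∧ z) ∧ (y ∧ y)) = 5/8 → 1/8 = 1/2
x → y = 3/8 → 1/8 = 3/4
y ↔ (x → y) = 1/8 ↔ 3/4 = 3/8
y → z = 1/8 → 3/8 = 1
(y → z) ∧ z = 1 ∧ 3/8 = 3/8
x → x = 3/8 → 3/8 = 1
(x → x) ∧ x = 1 ∧ 3/8 = 3/8
((y → z) ∧ z) ∧ ((x → x) ∧ x) = 3/8 ∧ 3/8 = 3/8
(y ↔ (x → y)) ∧ (((y → z) ∧ z) ∧ ((x → x) ∧ x)) = 3/8 ∧ 3/8 = 3/8
((¬x ∧ (x → y)) → (¬(x ∧ z) ∧ (y ∧ y))) ∧ ((y ↔ (x → y)) ∧ (((y → z) ∧ z) ∧ ((x → x) ∧ x))) = 1/2 ∧ 3/8 = 3/8
(((x ↔ x) → ((x ↔ x) ∧ (y → y))) → (x → ¬z)) → (((¬x ∧ (x → y)) → (¬(x ∧ z) ∧ (y ∧ y))) ∧ ((y ↔ (x → y)) ∧ (((y → z) ∧ z) ∧ ((x → x) ∧ x)))) = 1 → 3/8 = 3/8
¬((((x ↔ x) → ((x ↔ x) ∧ (y → y))) → (x → ¬z)) → (((¬x ∧ (x → y)) → (¬(x ∧ z) ∧ (y ∧ y))) ∧ ((y ↔ (x → y)) ∧ (((y → z) ∧ z) ∧ ((x → x) ∧ x))))) = ¬3/8 = 5/8

5/8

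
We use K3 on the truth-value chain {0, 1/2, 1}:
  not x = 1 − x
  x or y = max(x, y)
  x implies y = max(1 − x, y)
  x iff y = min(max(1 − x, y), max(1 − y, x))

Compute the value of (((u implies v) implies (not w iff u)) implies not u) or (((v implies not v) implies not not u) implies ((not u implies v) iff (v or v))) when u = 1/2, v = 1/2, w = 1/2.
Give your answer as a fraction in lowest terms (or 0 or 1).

u implies v = 1/2 implies 1/2 = 1/2
not w = not 1/2 = 1/2
not w iff u = 1/2 iff 1/2 = 1/2
(u implies v) implies (not w iff u) = 1/2 implies 1/2 = 1/2
not u = not 1/2 = 1/2
((u implies v) implies (not w iff u)) implies not u = 1/2 implies 1/2 = 1/2
not v = not 1/2 = 1/2
v implies not v = 1/2 implies 1/2 = 1/2
not u = not 1/2 = 1/2
not not u = not 1/2 = 1/2
(v implies not v) implies not not u = 1/2 implies 1/2 = 1/2
not u = not 1/2 = 1/2
not u implies v = 1/2 implies 1/2 = 1/2
v or v = 1/2 or 1/2 = 1/2
(not u implies v) iff (v or v) = 1/2 iff 1/2 = 1/2
((v implies not v) implies not not u) implies ((not u implies v) iff (v or v)) = 1/2 implies 1/2 = 1/2
(((u implies v) implies (not w iff u)) implies not u) or (((v implies not v) implies not not u) implies ((not u implies v) iff (v or v))) = 1/2 or 1/2 = 1/2

1/2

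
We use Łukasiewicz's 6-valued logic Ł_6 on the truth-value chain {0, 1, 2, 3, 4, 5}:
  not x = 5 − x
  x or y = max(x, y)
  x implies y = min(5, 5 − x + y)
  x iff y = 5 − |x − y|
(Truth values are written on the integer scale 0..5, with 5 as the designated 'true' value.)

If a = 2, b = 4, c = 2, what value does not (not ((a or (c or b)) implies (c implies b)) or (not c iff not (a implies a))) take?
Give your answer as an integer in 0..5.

3

c or b = 2 or 4 = 4
a or (c or b) = 2 or 4 = 4
c implies b = 2 implies 4 = 5
(a or (c or b)) implies (c implies b) = 4 implies 5 = 5
not ((a or (c or b)) implies (c implies b)) = not 5 = 0
not c = not 2 = 3
a implies a = 2 implies 2 = 5
not (a implies a) = not 5 = 0
not c iff not (a implies a) = 3 iff 0 = 2
not ((a or (c or b)) implies (c implies b)) or (not c iff not (a implies a)) = 0 or 2 = 2
not (not ((a or (c or b)) implies (c implies b)) or (not c iff not (a implies a))) = not 2 = 3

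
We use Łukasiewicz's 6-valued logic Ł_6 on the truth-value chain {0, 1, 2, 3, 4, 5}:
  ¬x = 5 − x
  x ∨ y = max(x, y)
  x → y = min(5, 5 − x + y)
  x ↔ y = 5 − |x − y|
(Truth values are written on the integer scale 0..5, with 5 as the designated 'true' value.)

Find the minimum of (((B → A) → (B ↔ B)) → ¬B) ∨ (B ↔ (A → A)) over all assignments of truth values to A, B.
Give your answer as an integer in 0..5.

3

Take A = 0, B = 2:
B → A = 2 → 0 = 3
B ↔ B = 2 ↔ 2 = 5
(B → A) → (B ↔ B) = 3 → 5 = 5
¬B = ¬2 = 3
((B → A) → (B ↔ B)) → ¬B = 5 → 3 = 3
A → A = 0 → 0 = 5
B ↔ (A → A) = 2 ↔ 5 = 2
(((B → A) → (B ↔ B)) → ¬B) ∨ (B ↔ (A → A)) = 3 ∨ 2 = 3
No assignment yields a value below 3, so this is the minimum.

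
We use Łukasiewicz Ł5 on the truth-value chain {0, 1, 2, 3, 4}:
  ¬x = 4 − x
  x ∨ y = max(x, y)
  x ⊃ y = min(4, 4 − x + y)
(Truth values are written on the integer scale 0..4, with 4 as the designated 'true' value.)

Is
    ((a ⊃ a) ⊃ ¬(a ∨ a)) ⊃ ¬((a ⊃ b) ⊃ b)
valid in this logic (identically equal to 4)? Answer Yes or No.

Counterexample: take a = 0, b = 1.
a ⊃ a = 0 ⊃ 0 = 4
a ∨ a = 0 ∨ 0 = 0
¬(a ∨ a) = ¬0 = 4
(a ⊃ a) ⊃ ¬(a ∨ a) = 4 ⊃ 4 = 4
a ⊃ b = 0 ⊃ 1 = 4
(a ⊃ b) ⊃ b = 4 ⊃ 1 = 1
¬((a ⊃ b) ⊃ b) = ¬1 = 3
((a ⊃ a) ⊃ ¬(a ∨ a)) ⊃ ¬((a ⊃ b) ⊃ b) = 4 ⊃ 3 = 3
This gives 3 ≠ 4.

No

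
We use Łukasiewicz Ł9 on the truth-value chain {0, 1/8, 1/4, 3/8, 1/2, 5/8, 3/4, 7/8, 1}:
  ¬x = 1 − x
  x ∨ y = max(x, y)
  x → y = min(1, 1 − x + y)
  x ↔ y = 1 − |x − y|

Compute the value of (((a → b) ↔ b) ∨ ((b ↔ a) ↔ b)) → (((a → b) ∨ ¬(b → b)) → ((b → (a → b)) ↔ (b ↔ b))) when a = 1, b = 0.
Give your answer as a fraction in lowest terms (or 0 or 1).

1

a → b = 1 → 0 = 0
(a → b) ↔ b = 0 ↔ 0 = 1
b ↔ a = 0 ↔ 1 = 0
(b ↔ a) ↔ b = 0 ↔ 0 = 1
((a → b) ↔ b) ∨ ((b ↔ a) ↔ b) = 1 ∨ 1 = 1
a → b = 1 → 0 = 0
b → b = 0 → 0 = 1
¬(b → b) = ¬1 = 0
(a → b) ∨ ¬(b → b) = 0 ∨ 0 = 0
a → b = 1 → 0 = 0
b → (a → b) = 0 → 0 = 1
b ↔ b = 0 ↔ 0 = 1
(b → (a → b)) ↔ (b ↔ b) = 1 ↔ 1 = 1
((a → b) ∨ ¬(b → b)) → ((b → (a → b)) ↔ (b ↔ b)) = 0 → 1 = 1
(((a → b) ↔ b) ∨ ((b ↔ a) ↔ b)) → (((a → b) ∨ ¬(b → b)) → ((b → (a → b)) ↔ (b ↔ b))) = 1 → 1 = 1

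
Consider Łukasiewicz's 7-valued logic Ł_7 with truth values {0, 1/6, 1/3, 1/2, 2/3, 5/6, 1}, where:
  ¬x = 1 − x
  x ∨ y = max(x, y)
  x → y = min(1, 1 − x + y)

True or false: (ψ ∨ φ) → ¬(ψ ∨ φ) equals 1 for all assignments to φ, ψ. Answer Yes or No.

No

Counterexample: take φ = 0, ψ = 2/3.
ψ ∨ φ = 2/3 ∨ 0 = 2/3
ψ ∨ φ = 2/3 ∨ 0 = 2/3
¬(ψ ∨ φ) = ¬2/3 = 1/3
(ψ ∨ φ) → ¬(ψ ∨ φ) = 2/3 → 1/3 = 2/3
This gives 2/3 ≠ 1.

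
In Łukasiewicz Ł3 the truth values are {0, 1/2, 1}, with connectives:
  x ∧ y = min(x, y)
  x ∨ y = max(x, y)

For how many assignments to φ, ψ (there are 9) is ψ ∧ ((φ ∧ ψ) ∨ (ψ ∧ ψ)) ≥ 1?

φ = 0, ψ = 0 ↦ 0  <
φ = 0, ψ = 1/2 ↦ 1/2  <
φ = 0, ψ = 1 ↦ 1  ≥
φ = 1/2, ψ = 0 ↦ 0  <
φ = 1/2, ψ = 1/2 ↦ 1/2  <
φ = 1/2, ψ = 1 ↦ 1  ≥
φ = 1, ψ = 0 ↦ 0  <
φ = 1, ψ = 1/2 ↦ 1/2  <
φ = 1, ψ = 1 ↦ 1  ≥
So 3 of the 9 assignments meet the threshold.

3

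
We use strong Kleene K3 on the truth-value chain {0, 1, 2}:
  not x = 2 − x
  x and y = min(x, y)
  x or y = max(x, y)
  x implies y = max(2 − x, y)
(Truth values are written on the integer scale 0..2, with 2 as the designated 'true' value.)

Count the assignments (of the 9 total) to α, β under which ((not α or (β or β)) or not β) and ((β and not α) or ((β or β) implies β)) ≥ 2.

α = 0, β = 0 ↦ 2  ≥
α = 0, β = 1 ↦ 1  <
α = 0, β = 2 ↦ 2  ≥
α = 1, β = 0 ↦ 2  ≥
α = 1, β = 1 ↦ 1  <
α = 1, β = 2 ↦ 2  ≥
α = 2, β = 0 ↦ 2  ≥
α = 2, β = 1 ↦ 1  <
α = 2, β = 2 ↦ 2  ≥
So 6 of the 9 assignments meet the threshold.

6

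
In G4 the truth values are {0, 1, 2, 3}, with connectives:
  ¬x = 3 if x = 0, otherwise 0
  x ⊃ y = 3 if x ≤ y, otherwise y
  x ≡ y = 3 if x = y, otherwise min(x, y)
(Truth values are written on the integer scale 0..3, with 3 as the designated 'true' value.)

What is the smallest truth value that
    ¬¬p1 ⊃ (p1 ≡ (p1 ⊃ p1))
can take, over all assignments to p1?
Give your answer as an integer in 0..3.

1

Take p1 = 1:
¬p1 = ¬1 = 0
¬¬p1 = ¬0 = 3
p1 ⊃ p1 = 1 ⊃ 1 = 3
p1 ≡ (p1 ⊃ p1) = 1 ≡ 3 = 1
¬¬p1 ⊃ (p1 ≡ (p1 ⊃ p1)) = 3 ⊃ 1 = 1
No assignment yields a value below 1, so this is the minimum.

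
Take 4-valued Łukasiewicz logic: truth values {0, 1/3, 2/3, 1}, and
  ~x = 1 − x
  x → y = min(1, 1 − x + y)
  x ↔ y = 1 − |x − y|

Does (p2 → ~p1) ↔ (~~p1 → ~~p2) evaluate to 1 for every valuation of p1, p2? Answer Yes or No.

No

Counterexample: take p1 = 1/3, p2 = 0.
~p1 = ~1/3 = 2/3
p2 → ~p1 = 0 → 2/3 = 1
~p1 = ~1/3 = 2/3
~~p1 = ~2/3 = 1/3
~p2 = ~0 = 1
~~p2 = ~1 = 0
~~p1 → ~~p2 = 1/3 → 0 = 2/3
(p2 → ~p1) ↔ (~~p1 → ~~p2) = 1 ↔ 2/3 = 2/3
This gives 2/3 ≠ 1.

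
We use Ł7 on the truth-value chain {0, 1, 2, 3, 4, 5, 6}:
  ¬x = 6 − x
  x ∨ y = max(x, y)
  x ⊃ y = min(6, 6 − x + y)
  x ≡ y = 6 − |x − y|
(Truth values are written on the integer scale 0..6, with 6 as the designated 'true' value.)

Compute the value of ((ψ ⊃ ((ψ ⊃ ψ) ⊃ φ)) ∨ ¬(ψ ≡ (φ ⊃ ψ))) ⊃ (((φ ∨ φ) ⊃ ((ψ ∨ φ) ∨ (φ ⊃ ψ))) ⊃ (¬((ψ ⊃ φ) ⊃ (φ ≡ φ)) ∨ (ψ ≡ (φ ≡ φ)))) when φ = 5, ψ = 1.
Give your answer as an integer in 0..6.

ψ ⊃ ψ = 1 ⊃ 1 = 6
(ψ ⊃ ψ) ⊃ φ = 6 ⊃ 5 = 5
ψ ⊃ ((ψ ⊃ ψ) ⊃ φ) = 1 ⊃ 5 = 6
φ ⊃ ψ = 5 ⊃ 1 = 2
ψ ≡ (φ ⊃ ψ) = 1 ≡ 2 = 5
¬(ψ ≡ (φ ⊃ ψ)) = ¬5 = 1
(ψ ⊃ ((ψ ⊃ ψ) ⊃ φ)) ∨ ¬(ψ ≡ (φ ⊃ ψ)) = 6 ∨ 1 = 6
φ ∨ φ = 5 ∨ 5 = 5
ψ ∨ φ = 1 ∨ 5 = 5
φ ⊃ ψ = 5 ⊃ 1 = 2
(ψ ∨ φ) ∨ (φ ⊃ ψ) = 5 ∨ 2 = 5
(φ ∨ φ) ⊃ ((ψ ∨ φ) ∨ (φ ⊃ ψ)) = 5 ⊃ 5 = 6
ψ ⊃ φ = 1 ⊃ 5 = 6
φ ≡ φ = 5 ≡ 5 = 6
(ψ ⊃ φ) ⊃ (φ ≡ φ) = 6 ⊃ 6 = 6
¬((ψ ⊃ φ) ⊃ (φ ≡ φ)) = ¬6 = 0
φ ≡ φ = 5 ≡ 5 = 6
ψ ≡ (φ ≡ φ) = 1 ≡ 6 = 1
¬((ψ ⊃ φ) ⊃ (φ ≡ φ)) ∨ (ψ ≡ (φ ≡ φ)) = 0 ∨ 1 = 1
((φ ∨ φ) ⊃ ((ψ ∨ φ) ∨ (φ ⊃ ψ))) ⊃ (¬((ψ ⊃ φ) ⊃ (φ ≡ φ)) ∨ (ψ ≡ (φ ≡ φ))) = 6 ⊃ 1 = 1
((ψ ⊃ ((ψ ⊃ ψ) ⊃ φ)) ∨ ¬(ψ ≡ (φ ⊃ ψ))) ⊃ (((φ ∨ φ) ⊃ ((ψ ∨ φ) ∨ (φ ⊃ ψ))) ⊃ (¬((ψ ⊃ φ) ⊃ (φ ≡ φ)) ∨ (ψ ≡ (φ ≡ φ)))) = 6 ⊃ 1 = 1

1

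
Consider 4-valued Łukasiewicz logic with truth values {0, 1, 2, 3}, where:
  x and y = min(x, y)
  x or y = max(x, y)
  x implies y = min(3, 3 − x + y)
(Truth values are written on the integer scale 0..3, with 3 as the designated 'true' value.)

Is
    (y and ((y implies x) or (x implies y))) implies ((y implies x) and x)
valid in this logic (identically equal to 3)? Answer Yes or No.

Counterexample: take x = 0, y = 1.
y implies x = 1 implies 0 = 2
x implies y = 0 implies 1 = 3
(y implies x) or (x implies y) = 2 or 3 = 3
y and ((y implies x) or (x implies y)) = 1 and 3 = 1
y implies x = 1 implies 0 = 2
(y implies x) and x = 2 and 0 = 0
(y and ((y implies x) or (x implies y))) implies ((y implies x) and x) = 1 implies 0 = 2
This gives 2 ≠ 3.

No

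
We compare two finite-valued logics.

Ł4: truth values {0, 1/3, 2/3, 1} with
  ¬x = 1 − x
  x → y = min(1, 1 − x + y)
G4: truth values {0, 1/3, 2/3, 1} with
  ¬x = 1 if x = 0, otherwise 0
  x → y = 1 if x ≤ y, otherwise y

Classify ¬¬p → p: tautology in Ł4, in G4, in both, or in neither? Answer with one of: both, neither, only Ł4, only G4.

In Ł4: every assignment gives 1 — tautology.
In G4: at p = 1/3 the value is 1/3 — not a tautology.

only Ł4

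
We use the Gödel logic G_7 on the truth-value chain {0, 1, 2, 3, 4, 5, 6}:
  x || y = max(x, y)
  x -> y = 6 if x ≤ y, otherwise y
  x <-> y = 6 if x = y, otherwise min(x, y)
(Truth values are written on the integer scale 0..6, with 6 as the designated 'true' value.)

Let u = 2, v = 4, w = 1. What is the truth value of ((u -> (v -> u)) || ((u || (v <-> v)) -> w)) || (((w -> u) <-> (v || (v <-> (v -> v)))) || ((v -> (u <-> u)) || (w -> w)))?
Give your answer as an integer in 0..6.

6

v -> u = 4 -> 2 = 2
u -> (v -> u) = 2 -> 2 = 6
v <-> v = 4 <-> 4 = 6
u || (v <-> v) = 2 || 6 = 6
(u || (v <-> v)) -> w = 6 -> 1 = 1
(u -> (v -> u)) || ((u || (v <-> v)) -> w) = 6 || 1 = 6
w -> u = 1 -> 2 = 6
v -> v = 4 -> 4 = 6
v <-> (v -> v) = 4 <-> 6 = 4
v || (v <-> (v -> v)) = 4 || 4 = 4
(w -> u) <-> (v || (v <-> (v -> v))) = 6 <-> 4 = 4
u <-> u = 2 <-> 2 = 6
v -> (u <-> u) = 4 -> 6 = 6
w -> w = 1 -> 1 = 6
(v -> (u <-> u)) || (w -> w) = 6 || 6 = 6
((w -> u) <-> (v || (v <-> (v -> v)))) || ((v -> (u <-> u)) || (w -> w)) = 4 || 6 = 6
((u -> (v -> u)) || ((u || (v <-> v)) -> w)) || (((w -> u) <-> (v || (v <-> (v -> v)))) || ((v -> (u <-> u)) || (w -> w))) = 6 || 6 = 6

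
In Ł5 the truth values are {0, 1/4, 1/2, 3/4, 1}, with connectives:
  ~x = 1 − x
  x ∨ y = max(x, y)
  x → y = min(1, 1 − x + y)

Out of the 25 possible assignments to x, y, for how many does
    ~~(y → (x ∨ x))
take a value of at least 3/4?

value 1: 15 assignments (counts)
value 3/4: 4 assignments (counts)
value 1/2: 3 assignments
value 1/4: 2 assignments
value 0: 1 assignment
So 19 of the 25 assignments meet the threshold.

19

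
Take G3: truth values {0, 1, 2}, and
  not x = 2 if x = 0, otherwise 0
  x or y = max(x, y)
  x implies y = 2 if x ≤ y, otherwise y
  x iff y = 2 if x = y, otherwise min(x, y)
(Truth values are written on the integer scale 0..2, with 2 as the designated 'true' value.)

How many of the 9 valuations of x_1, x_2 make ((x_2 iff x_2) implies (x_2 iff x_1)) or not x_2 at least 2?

x_1 = 0, x_2 = 0 ↦ 2  ≥
x_1 = 0, x_2 = 1 ↦ 0  <
x_1 = 0, x_2 = 2 ↦ 0  <
x_1 = 1, x_2 = 0 ↦ 2  ≥
x_1 = 1, x_2 = 1 ↦ 2  ≥
x_1 = 1, x_2 = 2 ↦ 1  <
x_1 = 2, x_2 = 0 ↦ 2  ≥
x_1 = 2, x_2 = 1 ↦ 1  <
x_1 = 2, x_2 = 2 ↦ 2  ≥
So 5 of the 9 assignments meet the threshold.

5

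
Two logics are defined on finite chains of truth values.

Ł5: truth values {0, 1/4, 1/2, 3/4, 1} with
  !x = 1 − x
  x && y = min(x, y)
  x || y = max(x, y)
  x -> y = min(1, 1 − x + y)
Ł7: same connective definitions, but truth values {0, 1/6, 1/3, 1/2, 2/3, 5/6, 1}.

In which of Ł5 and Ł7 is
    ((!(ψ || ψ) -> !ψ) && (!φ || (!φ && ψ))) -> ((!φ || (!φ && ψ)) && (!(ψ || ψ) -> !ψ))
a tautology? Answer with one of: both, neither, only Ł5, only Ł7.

In Ł5: every assignment gives 1 — tautology.
In Ł7: every assignment gives 1 — tautology.

both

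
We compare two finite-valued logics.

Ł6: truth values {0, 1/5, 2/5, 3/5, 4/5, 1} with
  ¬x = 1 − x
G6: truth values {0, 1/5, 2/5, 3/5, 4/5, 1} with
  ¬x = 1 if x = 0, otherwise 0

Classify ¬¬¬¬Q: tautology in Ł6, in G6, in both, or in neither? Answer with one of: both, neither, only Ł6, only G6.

neither

In Ł6: at Q = 0 the value is 0 — not a tautology.
In G6: at Q = 0 the value is 0 — not a tautology.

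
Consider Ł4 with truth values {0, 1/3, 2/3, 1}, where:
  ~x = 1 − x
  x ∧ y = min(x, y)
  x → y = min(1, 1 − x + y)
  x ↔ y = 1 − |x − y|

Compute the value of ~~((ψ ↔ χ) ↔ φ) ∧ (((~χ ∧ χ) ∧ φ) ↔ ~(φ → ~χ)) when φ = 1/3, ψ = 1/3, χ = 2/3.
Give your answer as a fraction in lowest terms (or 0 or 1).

2/3

ψ ↔ χ = 1/3 ↔ 2/3 = 2/3
(ψ ↔ χ) ↔ φ = 2/3 ↔ 1/3 = 2/3
~((ψ ↔ χ) ↔ φ) = ~2/3 = 1/3
~~((ψ ↔ χ) ↔ φ) = ~1/3 = 2/3
~χ = ~2/3 = 1/3
~χ ∧ χ = 1/3 ∧ 2/3 = 1/3
(~χ ∧ χ) ∧ φ = 1/3 ∧ 1/3 = 1/3
~χ = ~2/3 = 1/3
φ → ~χ = 1/3 → 1/3 = 1
~(φ → ~χ) = ~1 = 0
((~χ ∧ χ) ∧ φ) ↔ ~(φ → ~χ) = 1/3 ↔ 0 = 2/3
~~((ψ ↔ χ) ↔ φ) ∧ (((~χ ∧ χ) ∧ φ) ↔ ~(φ → ~χ)) = 2/3 ∧ 2/3 = 2/3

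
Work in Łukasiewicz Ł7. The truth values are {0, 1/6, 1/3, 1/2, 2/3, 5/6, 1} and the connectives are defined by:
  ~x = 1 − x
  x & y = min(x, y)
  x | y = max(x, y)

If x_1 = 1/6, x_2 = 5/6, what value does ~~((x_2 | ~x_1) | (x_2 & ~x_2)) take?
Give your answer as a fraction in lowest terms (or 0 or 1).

~x_1 = ~1/6 = 5/6
x_2 | ~x_1 = 5/6 | 5/6 = 5/6
~x_2 = ~5/6 = 1/6
x_2 & ~x_2 = 5/6 & 1/6 = 1/6
(x_2 | ~x_1) | (x_2 & ~x_2) = 5/6 | 1/6 = 5/6
~((x_2 | ~x_1) | (x_2 & ~x_2)) = ~5/6 = 1/6
~~((x_2 | ~x_1) | (x_2 & ~x_2)) = ~1/6 = 5/6

5/6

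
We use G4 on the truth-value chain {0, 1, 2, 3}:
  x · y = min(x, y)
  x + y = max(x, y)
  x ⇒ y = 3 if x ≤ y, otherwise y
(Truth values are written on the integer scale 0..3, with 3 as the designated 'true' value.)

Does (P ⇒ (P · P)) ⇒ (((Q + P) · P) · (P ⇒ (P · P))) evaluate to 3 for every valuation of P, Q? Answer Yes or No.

Counterexample: take P = 0, Q = 0.
P · P = 0 · 0 = 0
P ⇒ (P · P) = 0 ⇒ 0 = 3
Q + P = 0 + 0 = 0
(Q + P) · P = 0 · 0 = 0
P · P = 0 · 0 = 0
P ⇒ (P · P) = 0 ⇒ 0 = 3
((Q + P) · P) · (P ⇒ (P · P)) = 0 · 3 = 0
(P ⇒ (P · P)) ⇒ (((Q + P) · P) · (P ⇒ (P · P))) = 3 ⇒ 0 = 0
This gives 0 ≠ 3.

No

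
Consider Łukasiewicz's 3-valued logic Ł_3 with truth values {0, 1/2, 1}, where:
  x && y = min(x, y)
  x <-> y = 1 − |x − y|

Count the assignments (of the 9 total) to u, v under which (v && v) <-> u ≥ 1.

u = 0, v = 0 ↦ 1  ≥
u = 0, v = 1/2 ↦ 1/2  <
u = 0, v = 1 ↦ 0  <
u = 1/2, v = 0 ↦ 1/2  <
u = 1/2, v = 1/2 ↦ 1  ≥
u = 1/2, v = 1 ↦ 1/2  <
u = 1, v = 0 ↦ 0  <
u = 1, v = 1/2 ↦ 1/2  <
u = 1, v = 1 ↦ 1  ≥
So 3 of the 9 assignments meet the threshold.

3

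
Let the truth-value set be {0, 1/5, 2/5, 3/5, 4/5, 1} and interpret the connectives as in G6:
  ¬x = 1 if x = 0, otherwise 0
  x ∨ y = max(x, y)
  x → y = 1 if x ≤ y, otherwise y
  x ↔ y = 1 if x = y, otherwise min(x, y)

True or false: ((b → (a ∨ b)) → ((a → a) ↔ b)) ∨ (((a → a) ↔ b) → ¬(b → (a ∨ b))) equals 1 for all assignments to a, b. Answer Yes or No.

No

Counterexample: take a = 0, b = 1/5.
a ∨ b = 0 ∨ 1/5 = 1/5
b → (a ∨ b) = 1/5 → 1/5 = 1
a → a = 0 → 0 = 1
(a → a) ↔ b = 1 ↔ 1/5 = 1/5
(b → (a ∨ b)) → ((a → a) ↔ b) = 1 → 1/5 = 1/5
a → a = 0 → 0 = 1
(a → a) ↔ b = 1 ↔ 1/5 = 1/5
a ∨ b = 0 ∨ 1/5 = 1/5
b → (a ∨ b) = 1/5 → 1/5 = 1
¬(b → (a ∨ b)) = ¬1 = 0
((a → a) ↔ b) → ¬(b → (a ∨ b)) = 1/5 → 0 = 0
((b → (a ∨ b)) → ((a → a) ↔ b)) ∨ (((a → a) ↔ b) → ¬(b → (a ∨ b))) = 1/5 ∨ 0 = 1/5
This gives 1/5 ≠ 1.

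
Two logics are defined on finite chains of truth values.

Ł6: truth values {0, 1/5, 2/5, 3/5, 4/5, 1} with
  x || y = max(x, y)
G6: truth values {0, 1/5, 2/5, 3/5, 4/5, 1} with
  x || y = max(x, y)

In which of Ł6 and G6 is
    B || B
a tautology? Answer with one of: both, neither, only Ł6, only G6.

neither

In Ł6: at B = 0 the value is 0 — not a tautology.
In G6: at B = 0 the value is 0 — not a tautology.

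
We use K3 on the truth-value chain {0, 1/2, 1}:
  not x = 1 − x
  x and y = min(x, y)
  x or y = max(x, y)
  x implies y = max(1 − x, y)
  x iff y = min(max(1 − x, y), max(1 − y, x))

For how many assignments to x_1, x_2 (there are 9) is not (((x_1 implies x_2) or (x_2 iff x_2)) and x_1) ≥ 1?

x_1 = 0, x_2 = 0 ↦ 1  ≥
x_1 = 0, x_2 = 1/2 ↦ 1  ≥
x_1 = 0, x_2 = 1 ↦ 1  ≥
x_1 = 1/2, x_2 = 0 ↦ 1/2  <
x_1 = 1/2, x_2 = 1/2 ↦ 1/2  <
x_1 = 1/2, x_2 = 1 ↦ 1/2  <
x_1 = 1, x_2 = 0 ↦ 0  <
x_1 = 1, x_2 = 1/2 ↦ 1/2  <
x_1 = 1, x_2 = 1 ↦ 0  <
So 3 of the 9 assignments meet the threshold.

3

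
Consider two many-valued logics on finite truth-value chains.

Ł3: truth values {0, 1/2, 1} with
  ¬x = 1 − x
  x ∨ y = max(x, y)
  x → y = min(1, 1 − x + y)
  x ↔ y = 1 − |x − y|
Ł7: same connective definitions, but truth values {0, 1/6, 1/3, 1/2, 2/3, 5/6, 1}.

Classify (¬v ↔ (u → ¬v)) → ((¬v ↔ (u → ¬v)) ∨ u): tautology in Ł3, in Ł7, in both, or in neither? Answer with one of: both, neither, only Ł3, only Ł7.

In Ł3: every assignment gives 1 — tautology.
In Ł7: every assignment gives 1 — tautology.

both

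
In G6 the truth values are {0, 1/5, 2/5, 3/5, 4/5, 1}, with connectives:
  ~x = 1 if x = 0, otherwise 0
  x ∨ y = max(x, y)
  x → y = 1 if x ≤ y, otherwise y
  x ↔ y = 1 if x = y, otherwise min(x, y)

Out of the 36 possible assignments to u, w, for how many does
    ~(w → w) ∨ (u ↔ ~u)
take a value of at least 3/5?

value 0: 36 assignments
So 0 of the 36 assignments meet the threshold.

0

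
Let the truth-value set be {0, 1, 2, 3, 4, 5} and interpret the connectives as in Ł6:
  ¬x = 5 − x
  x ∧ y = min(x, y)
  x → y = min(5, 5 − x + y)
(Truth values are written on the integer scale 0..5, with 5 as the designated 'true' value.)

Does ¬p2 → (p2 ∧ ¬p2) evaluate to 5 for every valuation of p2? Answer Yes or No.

Counterexample: take p2 = 0.
¬p2 = ¬0 = 5
¬p2 = ¬0 = 5
p2 ∧ ¬p2 = 0 ∧ 5 = 0
¬p2 → (p2 ∧ ¬p2) = 5 → 0 = 0
This gives 0 ≠ 5.

No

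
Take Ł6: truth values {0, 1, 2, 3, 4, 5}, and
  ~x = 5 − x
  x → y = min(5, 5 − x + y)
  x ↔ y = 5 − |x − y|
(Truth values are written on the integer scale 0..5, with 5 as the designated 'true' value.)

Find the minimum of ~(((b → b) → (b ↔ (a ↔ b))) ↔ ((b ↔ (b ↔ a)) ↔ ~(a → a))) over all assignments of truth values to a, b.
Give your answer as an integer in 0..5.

1

Take a = 0, b = 1:
b → b = 1 → 1 = 5
a ↔ b = 0 ↔ 1 = 4
b ↔ (a ↔ b) = 1 ↔ 4 = 2
(b → b) → (b ↔ (a ↔ b)) = 5 → 2 = 2
b ↔ a = 1 ↔ 0 = 4
b ↔ (b ↔ a) = 1 ↔ 4 = 2
a → a = 0 → 0 = 5
~(a → a) = ~5 = 0
(b ↔ (b ↔ a)) ↔ ~(a → a) = 2 ↔ 0 = 3
((b → b) → (b ↔ (a ↔ b))) ↔ ((b ↔ (b ↔ a)) ↔ ~(a → a)) = 2 ↔ 3 = 4
~(((b → b) → (b ↔ (a ↔ b))) ↔ ((b ↔ (b ↔ a)) ↔ ~(a → a))) = ~4 = 1
No assignment yields a value below 1, so this is the minimum.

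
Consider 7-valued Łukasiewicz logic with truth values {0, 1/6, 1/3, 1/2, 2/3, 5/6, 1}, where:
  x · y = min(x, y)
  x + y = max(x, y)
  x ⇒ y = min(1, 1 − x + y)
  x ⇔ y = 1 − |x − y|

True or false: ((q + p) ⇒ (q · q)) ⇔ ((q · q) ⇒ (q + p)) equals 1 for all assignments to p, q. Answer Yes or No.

Counterexample: take p = 1/6, q = 0.
q + p = 0 + 1/6 = 1/6
q · q = 0 · 0 = 0
(q + p) ⇒ (q · q) = 1/6 ⇒ 0 = 5/6
(q · q) ⇒ (q + p) = 0 ⇒ 1/6 = 1
((q + p) ⇒ (q · q)) ⇔ ((q · q) ⇒ (q + p)) = 5/6 ⇔ 1 = 5/6
This gives 5/6 ≠ 1.

No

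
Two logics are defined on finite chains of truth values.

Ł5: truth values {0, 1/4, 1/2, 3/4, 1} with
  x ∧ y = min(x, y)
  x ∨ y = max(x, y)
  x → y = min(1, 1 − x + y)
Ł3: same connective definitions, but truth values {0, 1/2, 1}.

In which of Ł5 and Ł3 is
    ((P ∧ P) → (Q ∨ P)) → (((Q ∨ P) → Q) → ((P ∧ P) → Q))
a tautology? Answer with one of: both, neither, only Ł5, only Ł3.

both

In Ł5: every assignment gives 1 — tautology.
In Ł3: every assignment gives 1 — tautology.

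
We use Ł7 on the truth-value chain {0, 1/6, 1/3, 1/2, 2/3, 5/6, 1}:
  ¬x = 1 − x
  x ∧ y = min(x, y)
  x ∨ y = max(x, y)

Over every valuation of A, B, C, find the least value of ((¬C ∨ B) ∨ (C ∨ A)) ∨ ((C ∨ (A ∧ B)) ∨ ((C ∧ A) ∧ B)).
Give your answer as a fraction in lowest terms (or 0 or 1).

1/2

Take A = 0, B = 0, C = 1/2:
¬C = ¬1/2 = 1/2
¬C ∨ B = 1/2 ∨ 0 = 1/2
C ∨ A = 1/2 ∨ 0 = 1/2
(¬C ∨ B) ∨ (C ∨ A) = 1/2 ∨ 1/2 = 1/2
A ∧ B = 0 ∧ 0 = 0
C ∨ (A ∧ B) = 1/2 ∨ 0 = 1/2
C ∧ A = 1/2 ∧ 0 = 0
(C ∧ A) ∧ B = 0 ∧ 0 = 0
(C ∨ (A ∧ B)) ∨ ((C ∧ A) ∧ B) = 1/2 ∨ 0 = 1/2
((¬C ∨ B) ∨ (C ∨ A)) ∨ ((C ∨ (A ∧ B)) ∨ ((C ∧ A) ∧ B)) = 1/2 ∨ 1/2 = 1/2
No assignment yields a value below 1/2, so this is the minimum.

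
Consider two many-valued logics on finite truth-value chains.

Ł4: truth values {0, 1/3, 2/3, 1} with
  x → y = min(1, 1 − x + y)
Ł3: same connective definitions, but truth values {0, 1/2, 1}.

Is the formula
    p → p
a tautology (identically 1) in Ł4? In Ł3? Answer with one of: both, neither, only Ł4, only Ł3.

In Ł4: every assignment gives 1 — tautology.
In Ł3: every assignment gives 1 — tautology.

both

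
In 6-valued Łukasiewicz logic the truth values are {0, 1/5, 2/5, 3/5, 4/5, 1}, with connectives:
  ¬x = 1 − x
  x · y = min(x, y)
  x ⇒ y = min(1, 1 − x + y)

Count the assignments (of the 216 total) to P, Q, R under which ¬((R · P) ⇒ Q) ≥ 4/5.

value 1: 1 assignment (counts)
value 4/5: 4 assignments (counts)
value 3/5: 9 assignments
value 2/5: 16 assignments
value 1/5: 25 assignments
value 0: 161 assignments
So 5 of the 216 assignments meet the threshold.

5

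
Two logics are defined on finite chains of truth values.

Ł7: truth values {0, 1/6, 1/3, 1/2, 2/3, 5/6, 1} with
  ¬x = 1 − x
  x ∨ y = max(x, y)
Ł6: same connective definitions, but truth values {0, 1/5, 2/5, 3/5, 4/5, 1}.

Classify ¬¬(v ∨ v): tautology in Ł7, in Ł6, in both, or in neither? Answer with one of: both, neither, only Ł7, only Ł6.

In Ł7: at v = 0 the value is 0 — not a tautology.
In Ł6: at v = 0 the value is 0 — not a tautology.

neither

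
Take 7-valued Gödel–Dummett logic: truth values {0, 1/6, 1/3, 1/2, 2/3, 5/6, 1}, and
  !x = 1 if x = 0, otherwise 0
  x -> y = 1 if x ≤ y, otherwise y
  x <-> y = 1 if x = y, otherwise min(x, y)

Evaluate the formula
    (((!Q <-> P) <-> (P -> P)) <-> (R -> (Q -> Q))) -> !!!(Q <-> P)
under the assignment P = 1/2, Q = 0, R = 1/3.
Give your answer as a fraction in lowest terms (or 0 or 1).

!Q = !0 = 1
!Q <-> P = 1 <-> 1/2 = 1/2
P -> P = 1/2 -> 1/2 = 1
(!Q <-> P) <-> (P -> P) = 1/2 <-> 1 = 1/2
Q -> Q = 0 -> 0 = 1
R -> (Q -> Q) = 1/3 -> 1 = 1
((!Q <-> P) <-> (P -> P)) <-> (R -> (Q -> Q)) = 1/2 <-> 1 = 1/2
Q <-> P = 0 <-> 1/2 = 0
!(Q <-> P) = !0 = 1
!!(Q <-> P) = !1 = 0
!!!(Q <-> P) = !0 = 1
(((!Q <-> P) <-> (P -> P)) <-> (R -> (Q -> Q))) -> !!!(Q <-> P) = 1/2 -> 1 = 1

1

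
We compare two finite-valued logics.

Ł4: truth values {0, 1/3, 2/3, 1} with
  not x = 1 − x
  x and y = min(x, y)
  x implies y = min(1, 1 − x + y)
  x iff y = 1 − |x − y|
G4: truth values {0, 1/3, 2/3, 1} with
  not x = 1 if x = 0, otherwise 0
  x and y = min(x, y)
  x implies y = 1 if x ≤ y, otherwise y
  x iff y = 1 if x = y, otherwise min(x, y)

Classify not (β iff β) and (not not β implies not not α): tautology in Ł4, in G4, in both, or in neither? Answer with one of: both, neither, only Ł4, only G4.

neither

In Ł4: at α = 0, β = 0 the value is 0 — not a tautology.
In G4: at α = 0, β = 0 the value is 0 — not a tautology.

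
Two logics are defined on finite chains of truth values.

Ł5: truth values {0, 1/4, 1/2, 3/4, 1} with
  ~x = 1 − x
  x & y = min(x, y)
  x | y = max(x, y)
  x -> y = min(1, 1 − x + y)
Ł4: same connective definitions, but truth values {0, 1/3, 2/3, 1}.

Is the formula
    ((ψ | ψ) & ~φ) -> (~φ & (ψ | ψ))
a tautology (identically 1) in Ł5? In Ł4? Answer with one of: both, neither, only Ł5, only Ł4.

both

In Ł5: every assignment gives 1 — tautology.
In Ł4: every assignment gives 1 — tautology.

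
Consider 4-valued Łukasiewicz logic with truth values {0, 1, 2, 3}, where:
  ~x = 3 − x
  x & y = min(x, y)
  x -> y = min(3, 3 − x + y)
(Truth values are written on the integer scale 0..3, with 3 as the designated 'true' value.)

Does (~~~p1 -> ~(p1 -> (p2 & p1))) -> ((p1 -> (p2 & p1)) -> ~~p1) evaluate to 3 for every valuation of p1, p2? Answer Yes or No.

p1 = 0, p2 = 0 ↦ 3
p1 = 0, p2 = 1 ↦ 3
p1 = 0, p2 = 2 ↦ 3
p1 = 0, p2 = 3 ↦ 3
p1 = 1, p2 = 0 ↦ 3
p1 = 1, p2 = 1 ↦ 3
p1 = 1, p2 = 2 ↦ 3
p1 = 1, p2 = 3 ↦ 3
p1 = 2, p2 = 0 ↦ 3
p1 = 2, p2 = 1 ↦ 3
p1 = 2, p2 = 2 ↦ 3
p1 = 2, p2 = 3 ↦ 3
p1 = 3, p2 = 0 ↦ 3
p1 = 3, p2 = 1 ↦ 3
p1 = 3, p2 = 2 ↦ 3
p1 = 3, p2 = 3 ↦ 3
Every assignment gives a value ≥ 3.

Yes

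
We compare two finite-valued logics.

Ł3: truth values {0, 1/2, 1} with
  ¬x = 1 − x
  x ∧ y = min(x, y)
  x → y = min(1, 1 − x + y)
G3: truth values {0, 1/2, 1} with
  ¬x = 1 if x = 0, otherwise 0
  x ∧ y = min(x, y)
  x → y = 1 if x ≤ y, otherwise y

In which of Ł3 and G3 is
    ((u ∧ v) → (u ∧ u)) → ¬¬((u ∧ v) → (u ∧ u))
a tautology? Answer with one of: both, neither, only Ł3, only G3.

both

In Ł3: every assignment gives 1 — tautology.
In G3: every assignment gives 1 — tautology.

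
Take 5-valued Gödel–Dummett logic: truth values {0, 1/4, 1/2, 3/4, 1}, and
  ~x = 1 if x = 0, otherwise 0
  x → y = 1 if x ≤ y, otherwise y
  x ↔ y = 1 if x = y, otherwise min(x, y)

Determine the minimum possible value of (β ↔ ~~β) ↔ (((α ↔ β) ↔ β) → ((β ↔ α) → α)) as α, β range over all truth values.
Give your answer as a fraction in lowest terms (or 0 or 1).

1/4

Take α = 0, β = 1/4:
~β = ~1/4 = 0
~~β = ~0 = 1
β ↔ ~~β = 1/4 ↔ 1 = 1/4
α ↔ β = 0 ↔ 1/4 = 0
(α ↔ β) ↔ β = 0 ↔ 1/4 = 0
β ↔ α = 1/4 ↔ 0 = 0
(β ↔ α) → α = 0 → 0 = 1
((α ↔ β) ↔ β) → ((β ↔ α) → α) = 0 → 1 = 1
(β ↔ ~~β) ↔ (((α ↔ β) ↔ β) → ((β ↔ α) → α)) = 1/4 ↔ 1 = 1/4
No assignment yields a value below 1/4, so this is the minimum.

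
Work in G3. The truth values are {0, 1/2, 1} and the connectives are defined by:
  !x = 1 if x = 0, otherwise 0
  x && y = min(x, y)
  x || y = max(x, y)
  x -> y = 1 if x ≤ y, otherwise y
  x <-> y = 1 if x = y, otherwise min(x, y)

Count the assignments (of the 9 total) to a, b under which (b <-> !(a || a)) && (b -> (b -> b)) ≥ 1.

a = 0, b = 0 ↦ 0  <
a = 0, b = 1/2 ↦ 1/2  <
a = 0, b = 1 ↦ 1  ≥
a = 1/2, b = 0 ↦ 1  ≥
a = 1/2, b = 1/2 ↦ 0  <
a = 1/2, b = 1 ↦ 0  <
a = 1, b = 0 ↦ 1  ≥
a = 1, b = 1/2 ↦ 0  <
a = 1, b = 1 ↦ 0  <
So 3 of the 9 assignments meet the threshold.

3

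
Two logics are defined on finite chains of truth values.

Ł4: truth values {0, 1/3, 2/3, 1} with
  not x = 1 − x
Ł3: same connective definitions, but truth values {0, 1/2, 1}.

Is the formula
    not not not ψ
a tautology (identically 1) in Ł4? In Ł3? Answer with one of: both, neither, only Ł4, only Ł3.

In Ł4: at ψ = 1/3 the value is 2/3 — not a tautology.
In Ł3: at ψ = 1/2 the value is 1/2 — not a tautology.

neither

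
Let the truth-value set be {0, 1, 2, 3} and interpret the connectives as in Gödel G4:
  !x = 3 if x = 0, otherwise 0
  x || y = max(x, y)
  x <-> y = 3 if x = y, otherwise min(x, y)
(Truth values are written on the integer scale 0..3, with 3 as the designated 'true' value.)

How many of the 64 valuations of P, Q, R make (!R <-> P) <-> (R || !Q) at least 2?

value 3: 10 assignments (counts)
value 2: 4 assignments (counts)
value 1: 4 assignments
value 0: 46 assignments
So 14 of the 64 assignments meet the threshold.

14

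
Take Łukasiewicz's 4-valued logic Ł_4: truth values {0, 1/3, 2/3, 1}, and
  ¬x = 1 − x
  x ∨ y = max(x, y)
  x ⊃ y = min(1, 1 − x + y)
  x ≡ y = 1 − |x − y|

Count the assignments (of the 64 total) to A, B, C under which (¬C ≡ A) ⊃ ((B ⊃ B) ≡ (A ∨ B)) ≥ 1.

48

value 1: 48 assignments (counts)
value 2/3: 11 assignments
value 1/3: 4 assignments
value 0: 1 assignment
So 48 of the 64 assignments meet the threshold.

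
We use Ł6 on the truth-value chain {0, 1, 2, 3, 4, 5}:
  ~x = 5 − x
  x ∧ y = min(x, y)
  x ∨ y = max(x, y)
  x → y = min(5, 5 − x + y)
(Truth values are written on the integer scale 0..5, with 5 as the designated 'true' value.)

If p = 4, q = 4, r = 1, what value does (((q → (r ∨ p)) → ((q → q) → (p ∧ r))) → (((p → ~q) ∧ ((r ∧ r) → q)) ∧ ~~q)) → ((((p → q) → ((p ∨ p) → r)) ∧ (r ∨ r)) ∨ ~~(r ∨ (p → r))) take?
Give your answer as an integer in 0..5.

r ∨ p = 1 ∨ 4 = 4
q → (r ∨ p) = 4 → 4 = 5
q → q = 4 → 4 = 5
p ∧ r = 4 ∧ 1 = 1
(q → q) → (p ∧ r) = 5 → 1 = 1
(q → (r ∨ p)) → ((q → q) → (p ∧ r)) = 5 → 1 = 1
~q = ~4 = 1
p → ~q = 4 → 1 = 2
r ∧ r = 1 ∧ 1 = 1
(r ∧ r) → q = 1 → 4 = 5
(p → ~q) ∧ ((r ∧ r) → q) = 2 ∧ 5 = 2
~q = ~4 = 1
~~q = ~1 = 4
((p → ~q) ∧ ((r ∧ r) → q)) ∧ ~~q = 2 ∧ 4 = 2
((q → (r ∨ p)) → ((q → q) → (p ∧ r))) → (((p → ~q) ∧ ((r ∧ r) → q)) ∧ ~~q) = 1 → 2 = 5
p → q = 4 → 4 = 5
p ∨ p = 4 ∨ 4 = 4
(p ∨ p) → r = 4 → 1 = 2
(p → q) → ((p ∨ p) → r) = 5 → 2 = 2
r ∨ r = 1 ∨ 1 = 1
((p → q) → ((p ∨ p) → r)) ∧ (r ∨ r) = 2 ∧ 1 = 1
p → r = 4 → 1 = 2
r ∨ (p → r) = 1 ∨ 2 = 2
~(r ∨ (p → r)) = ~2 = 3
~~(r ∨ (p → r)) = ~3 = 2
(((p → q) → ((p ∨ p) → r)) ∧ (r ∨ r)) ∨ ~~(r ∨ (p → r)) = 1 ∨ 2 = 2
(((q → (r ∨ p)) → ((q → q) → (p ∧ r))) → (((p → ~q) ∧ ((r ∧ r) → q)) ∧ ~~q)) → ((((p → q) → ((p ∨ p) → r)) ∧ (r ∨ r)) ∨ ~~(r ∨ (p → r))) = 5 → 2 = 2

2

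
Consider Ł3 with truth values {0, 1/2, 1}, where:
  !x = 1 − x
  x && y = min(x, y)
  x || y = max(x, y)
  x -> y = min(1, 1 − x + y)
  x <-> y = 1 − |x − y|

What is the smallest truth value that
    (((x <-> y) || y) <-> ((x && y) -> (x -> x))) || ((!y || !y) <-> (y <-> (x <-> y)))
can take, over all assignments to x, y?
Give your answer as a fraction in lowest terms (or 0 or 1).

1/2

Take x = 0, y = 1/2:
x <-> y = 0 <-> 1/2 = 1/2
(x <-> y) || y = 1/2 || 1/2 = 1/2
x && y = 0 && 1/2 = 0
x -> x = 0 -> 0 = 1
(x && y) -> (x -> x) = 0 -> 1 = 1
((x <-> y) || y) <-> ((x && y) -> (x -> x)) = 1/2 <-> 1 = 1/2
!y = !1/2 = 1/2
!y = !1/2 = 1/2
!y || !y = 1/2 || 1/2 = 1/2
x <-> y = 0 <-> 1/2 = 1/2
y <-> (x <-> y) = 1/2 <-> 1/2 = 1
(!y || !y) <-> (y <-> (x <-> y)) = 1/2 <-> 1 = 1/2
(((x <-> y) || y) <-> ((x && y) -> (x -> x))) || ((!y || !y) <-> (y <-> (x <-> y))) = 1/2 || 1/2 = 1/2
No assignment yields a value below 1/2, so this is the minimum.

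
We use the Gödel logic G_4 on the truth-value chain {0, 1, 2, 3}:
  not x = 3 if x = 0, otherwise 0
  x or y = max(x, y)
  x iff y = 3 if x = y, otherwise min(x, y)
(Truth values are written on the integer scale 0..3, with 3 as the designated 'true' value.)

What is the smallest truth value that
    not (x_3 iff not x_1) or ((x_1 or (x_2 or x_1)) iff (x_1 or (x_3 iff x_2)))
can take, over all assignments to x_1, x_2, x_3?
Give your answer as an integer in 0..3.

Take x_1 = 0, x_2 = 1, x_3 = 1:
not x_1 = not 0 = 3
x_3 iff not x_1 = 1 iff 3 = 1
not (x_3 iff not x_1) = not 1 = 0
x_2 or x_1 = 1 or 0 = 1
x_1 or (x_2 or x_1) = 0 or 1 = 1
x_3 iff x_2 = 1 iff 1 = 3
x_1 or (x_3 iff x_2) = 0 or 3 = 3
(x_1 or (x_2 or x_1)) iff (x_1 or (x_3 iff x_2)) = 1 iff 3 = 1
not (x_3 iff not x_1) or ((x_1 or (x_2 or x_1)) iff (x_1 or (x_3 iff x_2))) = 0 or 1 = 1
No assignment yields a value below 1, so this is the minimum.

1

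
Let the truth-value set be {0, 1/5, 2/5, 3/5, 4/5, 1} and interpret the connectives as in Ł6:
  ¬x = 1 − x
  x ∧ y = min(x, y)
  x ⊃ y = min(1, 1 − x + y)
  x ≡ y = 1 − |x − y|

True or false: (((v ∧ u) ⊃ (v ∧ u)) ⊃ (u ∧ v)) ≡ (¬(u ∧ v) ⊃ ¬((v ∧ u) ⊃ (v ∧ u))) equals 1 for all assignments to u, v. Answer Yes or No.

At u = 3/5, v = 1, for instance:
v ∧ u = 1 ∧ 3/5 = 3/5
v ∧ u = 1 ∧ 3/5 = 3/5
(v ∧ u) ⊃ (v ∧ u) = 3/5 ⊃ 3/5 = 1
u ∧ v = 3/5 ∧ 1 = 3/5
((v ∧ u) ⊃ (v ∧ u)) ⊃ (u ∧ v) = 1 ⊃ 3/5 = 3/5
¬(u ∧ v) = ¬3/5 = 2/5
¬((v ∧ u) ⊃ (v ∧ u)) = ¬1 = 0
¬(u ∧ v) ⊃ ¬((v ∧ u) ⊃ (v ∧ u)) = 2/5 ⊃ 0 = 3/5
(((v ∧ u) ⊃ (v ∧ u)) ⊃ (u ∧ v)) ≡ (¬(u ∧ v) ⊃ ¬((v ∧ u) ⊃ (v ∧ u))) = 3/5 ≡ 3/5 = 1
and checking the remaining 35 assignments likewise gives ≥ 1 in every case.

Yes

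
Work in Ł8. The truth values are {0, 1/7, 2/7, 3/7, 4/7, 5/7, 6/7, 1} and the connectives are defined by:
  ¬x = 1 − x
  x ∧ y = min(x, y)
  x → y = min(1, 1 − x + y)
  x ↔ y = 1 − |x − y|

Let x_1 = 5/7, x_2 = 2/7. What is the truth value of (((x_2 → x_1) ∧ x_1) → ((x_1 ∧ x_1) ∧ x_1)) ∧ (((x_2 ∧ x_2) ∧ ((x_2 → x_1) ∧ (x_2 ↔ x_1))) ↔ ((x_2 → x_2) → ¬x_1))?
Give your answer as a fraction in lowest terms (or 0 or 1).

x_2 → x_1 = 2/7 → 5/7 = 1
(x_2 → x_1) ∧ x_1 = 1 ∧ 5/7 = 5/7
x_1 ∧ x_1 = 5/7 ∧ 5/7 = 5/7
(x_1 ∧ x_1) ∧ x_1 = 5/7 ∧ 5/7 = 5/7
((x_2 → x_1) ∧ x_1) → ((x_1 ∧ x_1) ∧ x_1) = 5/7 → 5/7 = 1
x_2 ∧ x_2 = 2/7 ∧ 2/7 = 2/7
x_2 → x_1 = 2/7 → 5/7 = 1
x_2 ↔ x_1 = 2/7 ↔ 5/7 = 4/7
(x_2 → x_1) ∧ (x_2 ↔ x_1) = 1 ∧ 4/7 = 4/7
(x_2 ∧ x_2) ∧ ((x_2 → x_1) ∧ (x_2 ↔ x_1)) = 2/7 ∧ 4/7 = 2/7
x_2 → x_2 = 2/7 → 2/7 = 1
¬x_1 = ¬5/7 = 2/7
(x_2 → x_2) → ¬x_1 = 1 → 2/7 = 2/7
((x_2 ∧ x_2) ∧ ((x_2 → x_1) ∧ (x_2 ↔ x_1))) ↔ ((x_2 → x_2) → ¬x_1) = 2/7 ↔ 2/7 = 1
(((x_2 → x_1) ∧ x_1) → ((x_1 ∧ x_1) ∧ x_1)) ∧ (((x_2 ∧ x_2) ∧ ((x_2 → x_1) ∧ (x_2 ↔ x_1))) ↔ ((x_2 → x_2) → ¬x_1)) = 1 ∧ 1 = 1

1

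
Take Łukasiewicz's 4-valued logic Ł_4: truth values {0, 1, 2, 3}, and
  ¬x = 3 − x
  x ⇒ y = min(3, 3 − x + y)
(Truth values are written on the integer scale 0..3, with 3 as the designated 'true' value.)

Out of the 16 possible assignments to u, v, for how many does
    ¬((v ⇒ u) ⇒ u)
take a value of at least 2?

4

u = 0, v = 0 ↦ 3  ≥
u = 0, v = 1 ↦ 2  ≥
u = 0, v = 2 ↦ 1  <
u = 0, v = 3 ↦ 0  <
u = 1, v = 0 ↦ 2  ≥
u = 1, v = 1 ↦ 2  ≥
u = 1, v = 2 ↦ 1  <
u = 1, v = 3 ↦ 0  <
u = 2, v = 0 ↦ 1  <
u = 2, v = 1 ↦ 1  <
u = 2, v = 2 ↦ 1  <
u = 2, v = 3 ↦ 0  <
u = 3, v = 0 ↦ 0  <
u = 3, v = 1 ↦ 0  <
u = 3, v = 2 ↦ 0  <
u = 3, v = 3 ↦ 0  <
So 4 of the 16 assignments meet the threshold.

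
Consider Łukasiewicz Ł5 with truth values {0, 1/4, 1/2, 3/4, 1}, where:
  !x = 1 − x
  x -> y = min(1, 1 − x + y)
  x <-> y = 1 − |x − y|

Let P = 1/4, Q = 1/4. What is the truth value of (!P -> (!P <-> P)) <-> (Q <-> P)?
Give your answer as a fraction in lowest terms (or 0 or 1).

3/4

!P = !1/4 = 3/4
!P = !1/4 = 3/4
!P <-> P = 3/4 <-> 1/4 = 1/2
!P -> (!P <-> P) = 3/4 -> 1/2 = 3/4
Q <-> P = 1/4 <-> 1/4 = 1
(!P -> (!P <-> P)) <-> (Q <-> P) = 3/4 <-> 1 = 3/4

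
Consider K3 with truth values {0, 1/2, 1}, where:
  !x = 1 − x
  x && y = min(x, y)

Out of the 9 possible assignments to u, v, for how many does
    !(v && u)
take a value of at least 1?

u = 0, v = 0 ↦ 1  ≥
u = 0, v = 1/2 ↦ 1  ≥
u = 0, v = 1 ↦ 1  ≥
u = 1/2, v = 0 ↦ 1  ≥
u = 1/2, v = 1/2 ↦ 1/2  <
u = 1/2, v = 1 ↦ 1/2  <
u = 1, v = 0 ↦ 1  ≥
u = 1, v = 1/2 ↦ 1/2  <
u = 1, v = 1 ↦ 0  <
So 5 of the 9 assignments meet the threshold.

5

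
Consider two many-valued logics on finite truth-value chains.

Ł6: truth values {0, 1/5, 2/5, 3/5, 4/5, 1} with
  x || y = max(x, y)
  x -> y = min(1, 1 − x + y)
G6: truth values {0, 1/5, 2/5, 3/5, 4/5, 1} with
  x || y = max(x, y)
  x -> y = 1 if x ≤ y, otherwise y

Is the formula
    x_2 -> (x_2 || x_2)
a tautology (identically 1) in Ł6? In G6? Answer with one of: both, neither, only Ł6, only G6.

both

In Ł6: every assignment gives 1 — tautology.
In G6: every assignment gives 1 — tautology.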